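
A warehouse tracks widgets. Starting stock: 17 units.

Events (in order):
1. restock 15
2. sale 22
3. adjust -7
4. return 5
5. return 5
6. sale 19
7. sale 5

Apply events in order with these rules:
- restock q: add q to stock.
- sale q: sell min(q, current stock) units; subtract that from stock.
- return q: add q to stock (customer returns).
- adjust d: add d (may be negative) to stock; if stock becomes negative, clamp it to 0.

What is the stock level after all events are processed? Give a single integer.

Processing events:
Start: stock = 17
  Event 1 (restock 15): 17 + 15 = 32
  Event 2 (sale 22): sell min(22,32)=22. stock: 32 - 22 = 10. total_sold = 22
  Event 3 (adjust -7): 10 + -7 = 3
  Event 4 (return 5): 3 + 5 = 8
  Event 5 (return 5): 8 + 5 = 13
  Event 6 (sale 19): sell min(19,13)=13. stock: 13 - 13 = 0. total_sold = 35
  Event 7 (sale 5): sell min(5,0)=0. stock: 0 - 0 = 0. total_sold = 35
Final: stock = 0, total_sold = 35

Answer: 0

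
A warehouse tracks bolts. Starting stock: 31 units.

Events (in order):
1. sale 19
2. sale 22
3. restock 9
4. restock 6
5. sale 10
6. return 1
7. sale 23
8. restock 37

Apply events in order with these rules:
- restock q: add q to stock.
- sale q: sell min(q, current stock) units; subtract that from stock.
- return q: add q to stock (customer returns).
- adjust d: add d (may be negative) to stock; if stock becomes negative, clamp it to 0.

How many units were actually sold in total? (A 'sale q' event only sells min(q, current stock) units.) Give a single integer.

Processing events:
Start: stock = 31
  Event 1 (sale 19): sell min(19,31)=19. stock: 31 - 19 = 12. total_sold = 19
  Event 2 (sale 22): sell min(22,12)=12. stock: 12 - 12 = 0. total_sold = 31
  Event 3 (restock 9): 0 + 9 = 9
  Event 4 (restock 6): 9 + 6 = 15
  Event 5 (sale 10): sell min(10,15)=10. stock: 15 - 10 = 5. total_sold = 41
  Event 6 (return 1): 5 + 1 = 6
  Event 7 (sale 23): sell min(23,6)=6. stock: 6 - 6 = 0. total_sold = 47
  Event 8 (restock 37): 0 + 37 = 37
Final: stock = 37, total_sold = 47

Answer: 47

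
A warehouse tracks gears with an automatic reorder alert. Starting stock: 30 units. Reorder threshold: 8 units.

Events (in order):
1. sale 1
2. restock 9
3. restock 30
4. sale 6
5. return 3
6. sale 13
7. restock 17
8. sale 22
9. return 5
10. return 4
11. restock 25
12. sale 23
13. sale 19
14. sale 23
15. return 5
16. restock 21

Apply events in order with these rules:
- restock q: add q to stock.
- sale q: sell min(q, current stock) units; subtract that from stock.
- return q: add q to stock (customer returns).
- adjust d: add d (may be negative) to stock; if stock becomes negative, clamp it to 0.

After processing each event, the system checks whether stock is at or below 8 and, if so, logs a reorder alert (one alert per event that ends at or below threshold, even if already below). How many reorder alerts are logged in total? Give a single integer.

Answer: 0

Derivation:
Processing events:
Start: stock = 30
  Event 1 (sale 1): sell min(1,30)=1. stock: 30 - 1 = 29. total_sold = 1
  Event 2 (restock 9): 29 + 9 = 38
  Event 3 (restock 30): 38 + 30 = 68
  Event 4 (sale 6): sell min(6,68)=6. stock: 68 - 6 = 62. total_sold = 7
  Event 5 (return 3): 62 + 3 = 65
  Event 6 (sale 13): sell min(13,65)=13. stock: 65 - 13 = 52. total_sold = 20
  Event 7 (restock 17): 52 + 17 = 69
  Event 8 (sale 22): sell min(22,69)=22. stock: 69 - 22 = 47. total_sold = 42
  Event 9 (return 5): 47 + 5 = 52
  Event 10 (return 4): 52 + 4 = 56
  Event 11 (restock 25): 56 + 25 = 81
  Event 12 (sale 23): sell min(23,81)=23. stock: 81 - 23 = 58. total_sold = 65
  Event 13 (sale 19): sell min(19,58)=19. stock: 58 - 19 = 39. total_sold = 84
  Event 14 (sale 23): sell min(23,39)=23. stock: 39 - 23 = 16. total_sold = 107
  Event 15 (return 5): 16 + 5 = 21
  Event 16 (restock 21): 21 + 21 = 42
Final: stock = 42, total_sold = 107

Checking against threshold 8:
  After event 1: stock=29 > 8
  After event 2: stock=38 > 8
  After event 3: stock=68 > 8
  After event 4: stock=62 > 8
  After event 5: stock=65 > 8
  After event 6: stock=52 > 8
  After event 7: stock=69 > 8
  After event 8: stock=47 > 8
  After event 9: stock=52 > 8
  After event 10: stock=56 > 8
  After event 11: stock=81 > 8
  After event 12: stock=58 > 8
  After event 13: stock=39 > 8
  After event 14: stock=16 > 8
  After event 15: stock=21 > 8
  After event 16: stock=42 > 8
Alert events: []. Count = 0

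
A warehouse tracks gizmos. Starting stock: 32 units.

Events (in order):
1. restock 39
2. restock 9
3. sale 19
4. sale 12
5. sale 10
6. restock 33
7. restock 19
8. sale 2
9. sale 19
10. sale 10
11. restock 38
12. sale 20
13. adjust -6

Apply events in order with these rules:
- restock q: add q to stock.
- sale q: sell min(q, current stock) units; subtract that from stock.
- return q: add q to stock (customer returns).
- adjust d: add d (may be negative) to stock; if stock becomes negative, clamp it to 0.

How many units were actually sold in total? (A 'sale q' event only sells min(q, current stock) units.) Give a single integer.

Answer: 92

Derivation:
Processing events:
Start: stock = 32
  Event 1 (restock 39): 32 + 39 = 71
  Event 2 (restock 9): 71 + 9 = 80
  Event 3 (sale 19): sell min(19,80)=19. stock: 80 - 19 = 61. total_sold = 19
  Event 4 (sale 12): sell min(12,61)=12. stock: 61 - 12 = 49. total_sold = 31
  Event 5 (sale 10): sell min(10,49)=10. stock: 49 - 10 = 39. total_sold = 41
  Event 6 (restock 33): 39 + 33 = 72
  Event 7 (restock 19): 72 + 19 = 91
  Event 8 (sale 2): sell min(2,91)=2. stock: 91 - 2 = 89. total_sold = 43
  Event 9 (sale 19): sell min(19,89)=19. stock: 89 - 19 = 70. total_sold = 62
  Event 10 (sale 10): sell min(10,70)=10. stock: 70 - 10 = 60. total_sold = 72
  Event 11 (restock 38): 60 + 38 = 98
  Event 12 (sale 20): sell min(20,98)=20. stock: 98 - 20 = 78. total_sold = 92
  Event 13 (adjust -6): 78 + -6 = 72
Final: stock = 72, total_sold = 92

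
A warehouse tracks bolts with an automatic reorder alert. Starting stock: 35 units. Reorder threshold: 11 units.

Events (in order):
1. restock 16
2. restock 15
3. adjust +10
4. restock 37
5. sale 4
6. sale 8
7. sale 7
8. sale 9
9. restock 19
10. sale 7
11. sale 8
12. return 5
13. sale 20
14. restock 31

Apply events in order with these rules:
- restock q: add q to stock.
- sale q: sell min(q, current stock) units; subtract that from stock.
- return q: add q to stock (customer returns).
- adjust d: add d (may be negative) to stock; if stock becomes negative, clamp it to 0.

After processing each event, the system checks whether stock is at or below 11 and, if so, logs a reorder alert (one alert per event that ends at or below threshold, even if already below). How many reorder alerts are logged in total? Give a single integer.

Answer: 0

Derivation:
Processing events:
Start: stock = 35
  Event 1 (restock 16): 35 + 16 = 51
  Event 2 (restock 15): 51 + 15 = 66
  Event 3 (adjust +10): 66 + 10 = 76
  Event 4 (restock 37): 76 + 37 = 113
  Event 5 (sale 4): sell min(4,113)=4. stock: 113 - 4 = 109. total_sold = 4
  Event 6 (sale 8): sell min(8,109)=8. stock: 109 - 8 = 101. total_sold = 12
  Event 7 (sale 7): sell min(7,101)=7. stock: 101 - 7 = 94. total_sold = 19
  Event 8 (sale 9): sell min(9,94)=9. stock: 94 - 9 = 85. total_sold = 28
  Event 9 (restock 19): 85 + 19 = 104
  Event 10 (sale 7): sell min(7,104)=7. stock: 104 - 7 = 97. total_sold = 35
  Event 11 (sale 8): sell min(8,97)=8. stock: 97 - 8 = 89. total_sold = 43
  Event 12 (return 5): 89 + 5 = 94
  Event 13 (sale 20): sell min(20,94)=20. stock: 94 - 20 = 74. total_sold = 63
  Event 14 (restock 31): 74 + 31 = 105
Final: stock = 105, total_sold = 63

Checking against threshold 11:
  After event 1: stock=51 > 11
  After event 2: stock=66 > 11
  After event 3: stock=76 > 11
  After event 4: stock=113 > 11
  After event 5: stock=109 > 11
  After event 6: stock=101 > 11
  After event 7: stock=94 > 11
  After event 8: stock=85 > 11
  After event 9: stock=104 > 11
  After event 10: stock=97 > 11
  After event 11: stock=89 > 11
  After event 12: stock=94 > 11
  After event 13: stock=74 > 11
  After event 14: stock=105 > 11
Alert events: []. Count = 0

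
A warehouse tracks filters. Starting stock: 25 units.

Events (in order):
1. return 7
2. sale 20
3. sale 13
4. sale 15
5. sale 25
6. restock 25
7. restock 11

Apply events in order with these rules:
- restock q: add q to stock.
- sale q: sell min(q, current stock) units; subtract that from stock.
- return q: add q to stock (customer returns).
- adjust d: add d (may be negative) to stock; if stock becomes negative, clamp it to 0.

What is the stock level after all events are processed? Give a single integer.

Answer: 36

Derivation:
Processing events:
Start: stock = 25
  Event 1 (return 7): 25 + 7 = 32
  Event 2 (sale 20): sell min(20,32)=20. stock: 32 - 20 = 12. total_sold = 20
  Event 3 (sale 13): sell min(13,12)=12. stock: 12 - 12 = 0. total_sold = 32
  Event 4 (sale 15): sell min(15,0)=0. stock: 0 - 0 = 0. total_sold = 32
  Event 5 (sale 25): sell min(25,0)=0. stock: 0 - 0 = 0. total_sold = 32
  Event 6 (restock 25): 0 + 25 = 25
  Event 7 (restock 11): 25 + 11 = 36
Final: stock = 36, total_sold = 32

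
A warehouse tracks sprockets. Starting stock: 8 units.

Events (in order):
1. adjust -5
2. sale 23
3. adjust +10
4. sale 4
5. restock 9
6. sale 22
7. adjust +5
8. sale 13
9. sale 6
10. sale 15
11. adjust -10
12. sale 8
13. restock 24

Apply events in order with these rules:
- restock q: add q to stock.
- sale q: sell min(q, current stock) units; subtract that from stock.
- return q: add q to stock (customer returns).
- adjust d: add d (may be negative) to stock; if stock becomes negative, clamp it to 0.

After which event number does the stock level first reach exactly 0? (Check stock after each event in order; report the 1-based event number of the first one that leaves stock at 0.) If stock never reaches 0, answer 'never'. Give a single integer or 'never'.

Processing events:
Start: stock = 8
  Event 1 (adjust -5): 8 + -5 = 3
  Event 2 (sale 23): sell min(23,3)=3. stock: 3 - 3 = 0. total_sold = 3
  Event 3 (adjust +10): 0 + 10 = 10
  Event 4 (sale 4): sell min(4,10)=4. stock: 10 - 4 = 6. total_sold = 7
  Event 5 (restock 9): 6 + 9 = 15
  Event 6 (sale 22): sell min(22,15)=15. stock: 15 - 15 = 0. total_sold = 22
  Event 7 (adjust +5): 0 + 5 = 5
  Event 8 (sale 13): sell min(13,5)=5. stock: 5 - 5 = 0. total_sold = 27
  Event 9 (sale 6): sell min(6,0)=0. stock: 0 - 0 = 0. total_sold = 27
  Event 10 (sale 15): sell min(15,0)=0. stock: 0 - 0 = 0. total_sold = 27
  Event 11 (adjust -10): 0 + -10 = 0 (clamped to 0)
  Event 12 (sale 8): sell min(8,0)=0. stock: 0 - 0 = 0. total_sold = 27
  Event 13 (restock 24): 0 + 24 = 24
Final: stock = 24, total_sold = 27

First zero at event 2.

Answer: 2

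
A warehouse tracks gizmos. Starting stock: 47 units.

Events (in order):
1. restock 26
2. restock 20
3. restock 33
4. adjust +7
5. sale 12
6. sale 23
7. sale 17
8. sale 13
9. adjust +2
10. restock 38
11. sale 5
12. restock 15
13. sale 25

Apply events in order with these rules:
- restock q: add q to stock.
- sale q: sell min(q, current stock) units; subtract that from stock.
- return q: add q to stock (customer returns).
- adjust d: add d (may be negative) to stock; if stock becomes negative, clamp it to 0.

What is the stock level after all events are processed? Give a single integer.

Processing events:
Start: stock = 47
  Event 1 (restock 26): 47 + 26 = 73
  Event 2 (restock 20): 73 + 20 = 93
  Event 3 (restock 33): 93 + 33 = 126
  Event 4 (adjust +7): 126 + 7 = 133
  Event 5 (sale 12): sell min(12,133)=12. stock: 133 - 12 = 121. total_sold = 12
  Event 6 (sale 23): sell min(23,121)=23. stock: 121 - 23 = 98. total_sold = 35
  Event 7 (sale 17): sell min(17,98)=17. stock: 98 - 17 = 81. total_sold = 52
  Event 8 (sale 13): sell min(13,81)=13. stock: 81 - 13 = 68. total_sold = 65
  Event 9 (adjust +2): 68 + 2 = 70
  Event 10 (restock 38): 70 + 38 = 108
  Event 11 (sale 5): sell min(5,108)=5. stock: 108 - 5 = 103. total_sold = 70
  Event 12 (restock 15): 103 + 15 = 118
  Event 13 (sale 25): sell min(25,118)=25. stock: 118 - 25 = 93. total_sold = 95
Final: stock = 93, total_sold = 95

Answer: 93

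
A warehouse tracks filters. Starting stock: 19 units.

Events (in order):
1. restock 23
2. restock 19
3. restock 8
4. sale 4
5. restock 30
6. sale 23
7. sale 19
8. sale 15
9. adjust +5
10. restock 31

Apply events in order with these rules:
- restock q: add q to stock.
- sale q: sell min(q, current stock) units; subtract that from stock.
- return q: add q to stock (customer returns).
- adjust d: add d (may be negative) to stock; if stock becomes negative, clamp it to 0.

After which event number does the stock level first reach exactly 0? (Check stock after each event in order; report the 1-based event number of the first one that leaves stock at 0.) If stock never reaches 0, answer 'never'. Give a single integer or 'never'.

Answer: never

Derivation:
Processing events:
Start: stock = 19
  Event 1 (restock 23): 19 + 23 = 42
  Event 2 (restock 19): 42 + 19 = 61
  Event 3 (restock 8): 61 + 8 = 69
  Event 4 (sale 4): sell min(4,69)=4. stock: 69 - 4 = 65. total_sold = 4
  Event 5 (restock 30): 65 + 30 = 95
  Event 6 (sale 23): sell min(23,95)=23. stock: 95 - 23 = 72. total_sold = 27
  Event 7 (sale 19): sell min(19,72)=19. stock: 72 - 19 = 53. total_sold = 46
  Event 8 (sale 15): sell min(15,53)=15. stock: 53 - 15 = 38. total_sold = 61
  Event 9 (adjust +5): 38 + 5 = 43
  Event 10 (restock 31): 43 + 31 = 74
Final: stock = 74, total_sold = 61

Stock never reaches 0.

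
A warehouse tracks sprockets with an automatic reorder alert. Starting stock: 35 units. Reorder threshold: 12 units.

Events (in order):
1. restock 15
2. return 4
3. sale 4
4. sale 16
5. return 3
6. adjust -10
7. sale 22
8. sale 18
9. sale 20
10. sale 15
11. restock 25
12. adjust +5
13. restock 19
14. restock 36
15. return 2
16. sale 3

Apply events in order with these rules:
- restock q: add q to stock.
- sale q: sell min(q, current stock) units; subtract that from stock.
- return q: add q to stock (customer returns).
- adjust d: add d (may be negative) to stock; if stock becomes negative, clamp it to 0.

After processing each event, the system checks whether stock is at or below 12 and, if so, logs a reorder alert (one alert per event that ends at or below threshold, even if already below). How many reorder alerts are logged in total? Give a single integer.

Answer: 4

Derivation:
Processing events:
Start: stock = 35
  Event 1 (restock 15): 35 + 15 = 50
  Event 2 (return 4): 50 + 4 = 54
  Event 3 (sale 4): sell min(4,54)=4. stock: 54 - 4 = 50. total_sold = 4
  Event 4 (sale 16): sell min(16,50)=16. stock: 50 - 16 = 34. total_sold = 20
  Event 5 (return 3): 34 + 3 = 37
  Event 6 (adjust -10): 37 + -10 = 27
  Event 7 (sale 22): sell min(22,27)=22. stock: 27 - 22 = 5. total_sold = 42
  Event 8 (sale 18): sell min(18,5)=5. stock: 5 - 5 = 0. total_sold = 47
  Event 9 (sale 20): sell min(20,0)=0. stock: 0 - 0 = 0. total_sold = 47
  Event 10 (sale 15): sell min(15,0)=0. stock: 0 - 0 = 0. total_sold = 47
  Event 11 (restock 25): 0 + 25 = 25
  Event 12 (adjust +5): 25 + 5 = 30
  Event 13 (restock 19): 30 + 19 = 49
  Event 14 (restock 36): 49 + 36 = 85
  Event 15 (return 2): 85 + 2 = 87
  Event 16 (sale 3): sell min(3,87)=3. stock: 87 - 3 = 84. total_sold = 50
Final: stock = 84, total_sold = 50

Checking against threshold 12:
  After event 1: stock=50 > 12
  After event 2: stock=54 > 12
  After event 3: stock=50 > 12
  After event 4: stock=34 > 12
  After event 5: stock=37 > 12
  After event 6: stock=27 > 12
  After event 7: stock=5 <= 12 -> ALERT
  After event 8: stock=0 <= 12 -> ALERT
  After event 9: stock=0 <= 12 -> ALERT
  After event 10: stock=0 <= 12 -> ALERT
  After event 11: stock=25 > 12
  After event 12: stock=30 > 12
  After event 13: stock=49 > 12
  After event 14: stock=85 > 12
  After event 15: stock=87 > 12
  After event 16: stock=84 > 12
Alert events: [7, 8, 9, 10]. Count = 4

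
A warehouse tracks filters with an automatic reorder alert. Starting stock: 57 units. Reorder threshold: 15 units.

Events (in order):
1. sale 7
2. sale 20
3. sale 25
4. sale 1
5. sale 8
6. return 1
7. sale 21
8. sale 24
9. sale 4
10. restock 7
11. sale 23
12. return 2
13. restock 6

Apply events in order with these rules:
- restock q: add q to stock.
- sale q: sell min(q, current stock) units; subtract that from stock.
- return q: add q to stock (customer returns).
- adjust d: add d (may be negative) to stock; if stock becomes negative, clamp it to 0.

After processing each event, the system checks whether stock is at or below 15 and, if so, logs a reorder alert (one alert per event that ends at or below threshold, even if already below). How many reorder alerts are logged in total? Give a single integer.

Processing events:
Start: stock = 57
  Event 1 (sale 7): sell min(7,57)=7. stock: 57 - 7 = 50. total_sold = 7
  Event 2 (sale 20): sell min(20,50)=20. stock: 50 - 20 = 30. total_sold = 27
  Event 3 (sale 25): sell min(25,30)=25. stock: 30 - 25 = 5. total_sold = 52
  Event 4 (sale 1): sell min(1,5)=1. stock: 5 - 1 = 4. total_sold = 53
  Event 5 (sale 8): sell min(8,4)=4. stock: 4 - 4 = 0. total_sold = 57
  Event 6 (return 1): 0 + 1 = 1
  Event 7 (sale 21): sell min(21,1)=1. stock: 1 - 1 = 0. total_sold = 58
  Event 8 (sale 24): sell min(24,0)=0. stock: 0 - 0 = 0. total_sold = 58
  Event 9 (sale 4): sell min(4,0)=0. stock: 0 - 0 = 0. total_sold = 58
  Event 10 (restock 7): 0 + 7 = 7
  Event 11 (sale 23): sell min(23,7)=7. stock: 7 - 7 = 0. total_sold = 65
  Event 12 (return 2): 0 + 2 = 2
  Event 13 (restock 6): 2 + 6 = 8
Final: stock = 8, total_sold = 65

Checking against threshold 15:
  After event 1: stock=50 > 15
  After event 2: stock=30 > 15
  After event 3: stock=5 <= 15 -> ALERT
  After event 4: stock=4 <= 15 -> ALERT
  After event 5: stock=0 <= 15 -> ALERT
  After event 6: stock=1 <= 15 -> ALERT
  After event 7: stock=0 <= 15 -> ALERT
  After event 8: stock=0 <= 15 -> ALERT
  After event 9: stock=0 <= 15 -> ALERT
  After event 10: stock=7 <= 15 -> ALERT
  After event 11: stock=0 <= 15 -> ALERT
  After event 12: stock=2 <= 15 -> ALERT
  After event 13: stock=8 <= 15 -> ALERT
Alert events: [3, 4, 5, 6, 7, 8, 9, 10, 11, 12, 13]. Count = 11

Answer: 11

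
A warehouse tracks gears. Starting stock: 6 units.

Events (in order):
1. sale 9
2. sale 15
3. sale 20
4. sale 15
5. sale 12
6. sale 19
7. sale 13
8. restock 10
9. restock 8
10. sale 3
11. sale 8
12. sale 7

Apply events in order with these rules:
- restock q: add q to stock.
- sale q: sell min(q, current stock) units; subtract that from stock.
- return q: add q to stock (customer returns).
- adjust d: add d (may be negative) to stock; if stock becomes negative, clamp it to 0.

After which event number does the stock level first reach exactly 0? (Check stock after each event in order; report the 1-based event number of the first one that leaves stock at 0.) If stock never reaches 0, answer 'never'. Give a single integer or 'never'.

Processing events:
Start: stock = 6
  Event 1 (sale 9): sell min(9,6)=6. stock: 6 - 6 = 0. total_sold = 6
  Event 2 (sale 15): sell min(15,0)=0. stock: 0 - 0 = 0. total_sold = 6
  Event 3 (sale 20): sell min(20,0)=0. stock: 0 - 0 = 0. total_sold = 6
  Event 4 (sale 15): sell min(15,0)=0. stock: 0 - 0 = 0. total_sold = 6
  Event 5 (sale 12): sell min(12,0)=0. stock: 0 - 0 = 0. total_sold = 6
  Event 6 (sale 19): sell min(19,0)=0. stock: 0 - 0 = 0. total_sold = 6
  Event 7 (sale 13): sell min(13,0)=0. stock: 0 - 0 = 0. total_sold = 6
  Event 8 (restock 10): 0 + 10 = 10
  Event 9 (restock 8): 10 + 8 = 18
  Event 10 (sale 3): sell min(3,18)=3. stock: 18 - 3 = 15. total_sold = 9
  Event 11 (sale 8): sell min(8,15)=8. stock: 15 - 8 = 7. total_sold = 17
  Event 12 (sale 7): sell min(7,7)=7. stock: 7 - 7 = 0. total_sold = 24
Final: stock = 0, total_sold = 24

First zero at event 1.

Answer: 1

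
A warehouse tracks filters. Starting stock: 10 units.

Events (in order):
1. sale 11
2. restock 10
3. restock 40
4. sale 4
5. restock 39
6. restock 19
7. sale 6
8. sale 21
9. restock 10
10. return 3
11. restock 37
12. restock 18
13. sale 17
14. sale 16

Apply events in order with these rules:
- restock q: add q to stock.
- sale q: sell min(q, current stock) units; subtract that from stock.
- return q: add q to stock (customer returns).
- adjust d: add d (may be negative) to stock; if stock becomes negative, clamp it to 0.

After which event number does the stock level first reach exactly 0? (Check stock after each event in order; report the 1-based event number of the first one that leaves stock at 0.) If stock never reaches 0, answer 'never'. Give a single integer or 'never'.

Answer: 1

Derivation:
Processing events:
Start: stock = 10
  Event 1 (sale 11): sell min(11,10)=10. stock: 10 - 10 = 0. total_sold = 10
  Event 2 (restock 10): 0 + 10 = 10
  Event 3 (restock 40): 10 + 40 = 50
  Event 4 (sale 4): sell min(4,50)=4. stock: 50 - 4 = 46. total_sold = 14
  Event 5 (restock 39): 46 + 39 = 85
  Event 6 (restock 19): 85 + 19 = 104
  Event 7 (sale 6): sell min(6,104)=6. stock: 104 - 6 = 98. total_sold = 20
  Event 8 (sale 21): sell min(21,98)=21. stock: 98 - 21 = 77. total_sold = 41
  Event 9 (restock 10): 77 + 10 = 87
  Event 10 (return 3): 87 + 3 = 90
  Event 11 (restock 37): 90 + 37 = 127
  Event 12 (restock 18): 127 + 18 = 145
  Event 13 (sale 17): sell min(17,145)=17. stock: 145 - 17 = 128. total_sold = 58
  Event 14 (sale 16): sell min(16,128)=16. stock: 128 - 16 = 112. total_sold = 74
Final: stock = 112, total_sold = 74

First zero at event 1.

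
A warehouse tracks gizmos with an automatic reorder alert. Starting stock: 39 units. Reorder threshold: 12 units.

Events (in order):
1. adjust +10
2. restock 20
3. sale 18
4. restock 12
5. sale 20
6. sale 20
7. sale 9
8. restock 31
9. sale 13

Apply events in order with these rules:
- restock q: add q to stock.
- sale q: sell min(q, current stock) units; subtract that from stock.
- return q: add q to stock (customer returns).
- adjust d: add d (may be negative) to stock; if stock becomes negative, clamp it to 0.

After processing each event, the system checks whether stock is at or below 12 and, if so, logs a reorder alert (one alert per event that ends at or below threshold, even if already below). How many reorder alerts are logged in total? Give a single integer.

Processing events:
Start: stock = 39
  Event 1 (adjust +10): 39 + 10 = 49
  Event 2 (restock 20): 49 + 20 = 69
  Event 3 (sale 18): sell min(18,69)=18. stock: 69 - 18 = 51. total_sold = 18
  Event 4 (restock 12): 51 + 12 = 63
  Event 5 (sale 20): sell min(20,63)=20. stock: 63 - 20 = 43. total_sold = 38
  Event 6 (sale 20): sell min(20,43)=20. stock: 43 - 20 = 23. total_sold = 58
  Event 7 (sale 9): sell min(9,23)=9. stock: 23 - 9 = 14. total_sold = 67
  Event 8 (restock 31): 14 + 31 = 45
  Event 9 (sale 13): sell min(13,45)=13. stock: 45 - 13 = 32. total_sold = 80
Final: stock = 32, total_sold = 80

Checking against threshold 12:
  After event 1: stock=49 > 12
  After event 2: stock=69 > 12
  After event 3: stock=51 > 12
  After event 4: stock=63 > 12
  After event 5: stock=43 > 12
  After event 6: stock=23 > 12
  After event 7: stock=14 > 12
  After event 8: stock=45 > 12
  After event 9: stock=32 > 12
Alert events: []. Count = 0

Answer: 0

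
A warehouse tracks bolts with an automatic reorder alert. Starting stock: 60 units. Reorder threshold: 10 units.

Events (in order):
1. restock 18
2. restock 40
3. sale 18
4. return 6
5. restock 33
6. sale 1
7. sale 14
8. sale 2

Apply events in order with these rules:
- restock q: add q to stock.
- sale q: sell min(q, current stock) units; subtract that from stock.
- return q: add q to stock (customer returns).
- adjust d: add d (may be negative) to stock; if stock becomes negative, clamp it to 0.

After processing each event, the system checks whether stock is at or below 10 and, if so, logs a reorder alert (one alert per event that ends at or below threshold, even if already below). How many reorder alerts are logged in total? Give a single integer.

Processing events:
Start: stock = 60
  Event 1 (restock 18): 60 + 18 = 78
  Event 2 (restock 40): 78 + 40 = 118
  Event 3 (sale 18): sell min(18,118)=18. stock: 118 - 18 = 100. total_sold = 18
  Event 4 (return 6): 100 + 6 = 106
  Event 5 (restock 33): 106 + 33 = 139
  Event 6 (sale 1): sell min(1,139)=1. stock: 139 - 1 = 138. total_sold = 19
  Event 7 (sale 14): sell min(14,138)=14. stock: 138 - 14 = 124. total_sold = 33
  Event 8 (sale 2): sell min(2,124)=2. stock: 124 - 2 = 122. total_sold = 35
Final: stock = 122, total_sold = 35

Checking against threshold 10:
  After event 1: stock=78 > 10
  After event 2: stock=118 > 10
  After event 3: stock=100 > 10
  After event 4: stock=106 > 10
  After event 5: stock=139 > 10
  After event 6: stock=138 > 10
  After event 7: stock=124 > 10
  After event 8: stock=122 > 10
Alert events: []. Count = 0

Answer: 0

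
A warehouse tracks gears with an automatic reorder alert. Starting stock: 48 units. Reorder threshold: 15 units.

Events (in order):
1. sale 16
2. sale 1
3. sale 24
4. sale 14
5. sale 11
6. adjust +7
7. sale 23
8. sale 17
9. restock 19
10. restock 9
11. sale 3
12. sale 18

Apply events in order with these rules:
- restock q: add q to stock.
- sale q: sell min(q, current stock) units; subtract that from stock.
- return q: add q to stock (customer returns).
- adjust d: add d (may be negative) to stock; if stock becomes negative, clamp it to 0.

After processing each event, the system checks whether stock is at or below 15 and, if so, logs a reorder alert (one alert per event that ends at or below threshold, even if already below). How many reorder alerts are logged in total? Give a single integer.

Answer: 7

Derivation:
Processing events:
Start: stock = 48
  Event 1 (sale 16): sell min(16,48)=16. stock: 48 - 16 = 32. total_sold = 16
  Event 2 (sale 1): sell min(1,32)=1. stock: 32 - 1 = 31. total_sold = 17
  Event 3 (sale 24): sell min(24,31)=24. stock: 31 - 24 = 7. total_sold = 41
  Event 4 (sale 14): sell min(14,7)=7. stock: 7 - 7 = 0. total_sold = 48
  Event 5 (sale 11): sell min(11,0)=0. stock: 0 - 0 = 0. total_sold = 48
  Event 6 (adjust +7): 0 + 7 = 7
  Event 7 (sale 23): sell min(23,7)=7. stock: 7 - 7 = 0. total_sold = 55
  Event 8 (sale 17): sell min(17,0)=0. stock: 0 - 0 = 0. total_sold = 55
  Event 9 (restock 19): 0 + 19 = 19
  Event 10 (restock 9): 19 + 9 = 28
  Event 11 (sale 3): sell min(3,28)=3. stock: 28 - 3 = 25. total_sold = 58
  Event 12 (sale 18): sell min(18,25)=18. stock: 25 - 18 = 7. total_sold = 76
Final: stock = 7, total_sold = 76

Checking against threshold 15:
  After event 1: stock=32 > 15
  After event 2: stock=31 > 15
  After event 3: stock=7 <= 15 -> ALERT
  After event 4: stock=0 <= 15 -> ALERT
  After event 5: stock=0 <= 15 -> ALERT
  After event 6: stock=7 <= 15 -> ALERT
  After event 7: stock=0 <= 15 -> ALERT
  After event 8: stock=0 <= 15 -> ALERT
  After event 9: stock=19 > 15
  After event 10: stock=28 > 15
  After event 11: stock=25 > 15
  After event 12: stock=7 <= 15 -> ALERT
Alert events: [3, 4, 5, 6, 7, 8, 12]. Count = 7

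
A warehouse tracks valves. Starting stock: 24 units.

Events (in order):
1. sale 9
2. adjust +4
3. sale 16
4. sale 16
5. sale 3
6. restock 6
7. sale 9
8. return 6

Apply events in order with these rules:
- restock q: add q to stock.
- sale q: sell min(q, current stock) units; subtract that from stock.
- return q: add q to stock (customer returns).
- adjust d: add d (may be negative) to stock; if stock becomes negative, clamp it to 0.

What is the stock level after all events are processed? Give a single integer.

Answer: 6

Derivation:
Processing events:
Start: stock = 24
  Event 1 (sale 9): sell min(9,24)=9. stock: 24 - 9 = 15. total_sold = 9
  Event 2 (adjust +4): 15 + 4 = 19
  Event 3 (sale 16): sell min(16,19)=16. stock: 19 - 16 = 3. total_sold = 25
  Event 4 (sale 16): sell min(16,3)=3. stock: 3 - 3 = 0. total_sold = 28
  Event 5 (sale 3): sell min(3,0)=0. stock: 0 - 0 = 0. total_sold = 28
  Event 6 (restock 6): 0 + 6 = 6
  Event 7 (sale 9): sell min(9,6)=6. stock: 6 - 6 = 0. total_sold = 34
  Event 8 (return 6): 0 + 6 = 6
Final: stock = 6, total_sold = 34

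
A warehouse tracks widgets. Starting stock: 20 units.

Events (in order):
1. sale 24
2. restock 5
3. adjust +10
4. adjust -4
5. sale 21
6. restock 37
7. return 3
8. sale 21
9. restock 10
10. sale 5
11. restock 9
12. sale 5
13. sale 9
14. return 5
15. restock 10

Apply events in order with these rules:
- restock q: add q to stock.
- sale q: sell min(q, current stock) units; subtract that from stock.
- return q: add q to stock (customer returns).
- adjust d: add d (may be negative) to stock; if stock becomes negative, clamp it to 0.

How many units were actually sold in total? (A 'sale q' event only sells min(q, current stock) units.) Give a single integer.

Processing events:
Start: stock = 20
  Event 1 (sale 24): sell min(24,20)=20. stock: 20 - 20 = 0. total_sold = 20
  Event 2 (restock 5): 0 + 5 = 5
  Event 3 (adjust +10): 5 + 10 = 15
  Event 4 (adjust -4): 15 + -4 = 11
  Event 5 (sale 21): sell min(21,11)=11. stock: 11 - 11 = 0. total_sold = 31
  Event 6 (restock 37): 0 + 37 = 37
  Event 7 (return 3): 37 + 3 = 40
  Event 8 (sale 21): sell min(21,40)=21. stock: 40 - 21 = 19. total_sold = 52
  Event 9 (restock 10): 19 + 10 = 29
  Event 10 (sale 5): sell min(5,29)=5. stock: 29 - 5 = 24. total_sold = 57
  Event 11 (restock 9): 24 + 9 = 33
  Event 12 (sale 5): sell min(5,33)=5. stock: 33 - 5 = 28. total_sold = 62
  Event 13 (sale 9): sell min(9,28)=9. stock: 28 - 9 = 19. total_sold = 71
  Event 14 (return 5): 19 + 5 = 24
  Event 15 (restock 10): 24 + 10 = 34
Final: stock = 34, total_sold = 71

Answer: 71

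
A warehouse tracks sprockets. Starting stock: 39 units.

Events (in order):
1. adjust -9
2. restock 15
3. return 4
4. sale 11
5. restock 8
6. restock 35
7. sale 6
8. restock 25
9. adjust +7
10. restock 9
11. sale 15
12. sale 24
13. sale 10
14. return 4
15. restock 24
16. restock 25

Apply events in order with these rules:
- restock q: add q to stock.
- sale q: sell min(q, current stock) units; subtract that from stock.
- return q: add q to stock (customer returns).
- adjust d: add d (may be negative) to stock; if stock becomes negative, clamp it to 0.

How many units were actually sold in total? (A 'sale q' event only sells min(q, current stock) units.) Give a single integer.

Answer: 66

Derivation:
Processing events:
Start: stock = 39
  Event 1 (adjust -9): 39 + -9 = 30
  Event 2 (restock 15): 30 + 15 = 45
  Event 3 (return 4): 45 + 4 = 49
  Event 4 (sale 11): sell min(11,49)=11. stock: 49 - 11 = 38. total_sold = 11
  Event 5 (restock 8): 38 + 8 = 46
  Event 6 (restock 35): 46 + 35 = 81
  Event 7 (sale 6): sell min(6,81)=6. stock: 81 - 6 = 75. total_sold = 17
  Event 8 (restock 25): 75 + 25 = 100
  Event 9 (adjust +7): 100 + 7 = 107
  Event 10 (restock 9): 107 + 9 = 116
  Event 11 (sale 15): sell min(15,116)=15. stock: 116 - 15 = 101. total_sold = 32
  Event 12 (sale 24): sell min(24,101)=24. stock: 101 - 24 = 77. total_sold = 56
  Event 13 (sale 10): sell min(10,77)=10. stock: 77 - 10 = 67. total_sold = 66
  Event 14 (return 4): 67 + 4 = 71
  Event 15 (restock 24): 71 + 24 = 95
  Event 16 (restock 25): 95 + 25 = 120
Final: stock = 120, total_sold = 66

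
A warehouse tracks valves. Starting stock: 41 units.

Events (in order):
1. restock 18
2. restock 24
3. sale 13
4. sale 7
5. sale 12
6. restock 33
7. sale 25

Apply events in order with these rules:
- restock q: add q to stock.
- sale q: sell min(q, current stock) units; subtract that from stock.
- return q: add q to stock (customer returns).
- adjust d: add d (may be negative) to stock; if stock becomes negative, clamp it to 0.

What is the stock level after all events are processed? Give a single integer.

Processing events:
Start: stock = 41
  Event 1 (restock 18): 41 + 18 = 59
  Event 2 (restock 24): 59 + 24 = 83
  Event 3 (sale 13): sell min(13,83)=13. stock: 83 - 13 = 70. total_sold = 13
  Event 4 (sale 7): sell min(7,70)=7. stock: 70 - 7 = 63. total_sold = 20
  Event 5 (sale 12): sell min(12,63)=12. stock: 63 - 12 = 51. total_sold = 32
  Event 6 (restock 33): 51 + 33 = 84
  Event 7 (sale 25): sell min(25,84)=25. stock: 84 - 25 = 59. total_sold = 57
Final: stock = 59, total_sold = 57

Answer: 59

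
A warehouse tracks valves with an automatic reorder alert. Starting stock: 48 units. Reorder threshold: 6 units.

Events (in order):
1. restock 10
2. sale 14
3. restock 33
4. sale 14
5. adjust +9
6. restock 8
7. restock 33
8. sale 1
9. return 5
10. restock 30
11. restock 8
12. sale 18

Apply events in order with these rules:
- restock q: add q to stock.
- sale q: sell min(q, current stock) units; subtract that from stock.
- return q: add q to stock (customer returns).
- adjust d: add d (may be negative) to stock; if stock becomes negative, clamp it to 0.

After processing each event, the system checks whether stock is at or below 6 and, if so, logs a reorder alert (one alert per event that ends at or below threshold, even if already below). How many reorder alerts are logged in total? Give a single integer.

Answer: 0

Derivation:
Processing events:
Start: stock = 48
  Event 1 (restock 10): 48 + 10 = 58
  Event 2 (sale 14): sell min(14,58)=14. stock: 58 - 14 = 44. total_sold = 14
  Event 3 (restock 33): 44 + 33 = 77
  Event 4 (sale 14): sell min(14,77)=14. stock: 77 - 14 = 63. total_sold = 28
  Event 5 (adjust +9): 63 + 9 = 72
  Event 6 (restock 8): 72 + 8 = 80
  Event 7 (restock 33): 80 + 33 = 113
  Event 8 (sale 1): sell min(1,113)=1. stock: 113 - 1 = 112. total_sold = 29
  Event 9 (return 5): 112 + 5 = 117
  Event 10 (restock 30): 117 + 30 = 147
  Event 11 (restock 8): 147 + 8 = 155
  Event 12 (sale 18): sell min(18,155)=18. stock: 155 - 18 = 137. total_sold = 47
Final: stock = 137, total_sold = 47

Checking against threshold 6:
  After event 1: stock=58 > 6
  After event 2: stock=44 > 6
  After event 3: stock=77 > 6
  After event 4: stock=63 > 6
  After event 5: stock=72 > 6
  After event 6: stock=80 > 6
  After event 7: stock=113 > 6
  After event 8: stock=112 > 6
  After event 9: stock=117 > 6
  After event 10: stock=147 > 6
  After event 11: stock=155 > 6
  After event 12: stock=137 > 6
Alert events: []. Count = 0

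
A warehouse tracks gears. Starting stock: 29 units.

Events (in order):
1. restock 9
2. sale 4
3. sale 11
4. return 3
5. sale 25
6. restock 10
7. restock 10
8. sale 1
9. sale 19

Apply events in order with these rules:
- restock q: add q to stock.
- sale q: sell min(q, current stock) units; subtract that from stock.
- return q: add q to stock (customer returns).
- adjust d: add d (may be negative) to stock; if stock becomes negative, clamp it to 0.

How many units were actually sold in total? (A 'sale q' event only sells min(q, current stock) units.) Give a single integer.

Answer: 60

Derivation:
Processing events:
Start: stock = 29
  Event 1 (restock 9): 29 + 9 = 38
  Event 2 (sale 4): sell min(4,38)=4. stock: 38 - 4 = 34. total_sold = 4
  Event 3 (sale 11): sell min(11,34)=11. stock: 34 - 11 = 23. total_sold = 15
  Event 4 (return 3): 23 + 3 = 26
  Event 5 (sale 25): sell min(25,26)=25. stock: 26 - 25 = 1. total_sold = 40
  Event 6 (restock 10): 1 + 10 = 11
  Event 7 (restock 10): 11 + 10 = 21
  Event 8 (sale 1): sell min(1,21)=1. stock: 21 - 1 = 20. total_sold = 41
  Event 9 (sale 19): sell min(19,20)=19. stock: 20 - 19 = 1. total_sold = 60
Final: stock = 1, total_sold = 60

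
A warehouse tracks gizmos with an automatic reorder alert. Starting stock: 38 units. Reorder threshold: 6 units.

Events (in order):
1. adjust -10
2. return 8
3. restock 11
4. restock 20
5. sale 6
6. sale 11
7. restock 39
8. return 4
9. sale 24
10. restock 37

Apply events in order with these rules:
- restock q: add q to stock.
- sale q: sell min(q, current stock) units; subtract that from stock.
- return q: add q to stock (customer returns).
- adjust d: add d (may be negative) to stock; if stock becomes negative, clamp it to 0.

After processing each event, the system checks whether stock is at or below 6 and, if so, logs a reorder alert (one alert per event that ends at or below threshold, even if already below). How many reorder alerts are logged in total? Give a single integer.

Answer: 0

Derivation:
Processing events:
Start: stock = 38
  Event 1 (adjust -10): 38 + -10 = 28
  Event 2 (return 8): 28 + 8 = 36
  Event 3 (restock 11): 36 + 11 = 47
  Event 4 (restock 20): 47 + 20 = 67
  Event 5 (sale 6): sell min(6,67)=6. stock: 67 - 6 = 61. total_sold = 6
  Event 6 (sale 11): sell min(11,61)=11. stock: 61 - 11 = 50. total_sold = 17
  Event 7 (restock 39): 50 + 39 = 89
  Event 8 (return 4): 89 + 4 = 93
  Event 9 (sale 24): sell min(24,93)=24. stock: 93 - 24 = 69. total_sold = 41
  Event 10 (restock 37): 69 + 37 = 106
Final: stock = 106, total_sold = 41

Checking against threshold 6:
  After event 1: stock=28 > 6
  After event 2: stock=36 > 6
  After event 3: stock=47 > 6
  After event 4: stock=67 > 6
  After event 5: stock=61 > 6
  After event 6: stock=50 > 6
  After event 7: stock=89 > 6
  After event 8: stock=93 > 6
  After event 9: stock=69 > 6
  After event 10: stock=106 > 6
Alert events: []. Count = 0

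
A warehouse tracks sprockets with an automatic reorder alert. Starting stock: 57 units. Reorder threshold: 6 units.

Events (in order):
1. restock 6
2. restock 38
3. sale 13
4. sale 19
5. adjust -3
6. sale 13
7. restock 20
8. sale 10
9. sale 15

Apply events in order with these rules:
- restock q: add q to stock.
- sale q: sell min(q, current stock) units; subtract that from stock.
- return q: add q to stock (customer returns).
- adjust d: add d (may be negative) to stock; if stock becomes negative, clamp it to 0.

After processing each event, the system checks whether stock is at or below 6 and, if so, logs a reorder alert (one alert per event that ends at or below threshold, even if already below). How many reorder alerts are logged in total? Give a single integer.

Processing events:
Start: stock = 57
  Event 1 (restock 6): 57 + 6 = 63
  Event 2 (restock 38): 63 + 38 = 101
  Event 3 (sale 13): sell min(13,101)=13. stock: 101 - 13 = 88. total_sold = 13
  Event 4 (sale 19): sell min(19,88)=19. stock: 88 - 19 = 69. total_sold = 32
  Event 5 (adjust -3): 69 + -3 = 66
  Event 6 (sale 13): sell min(13,66)=13. stock: 66 - 13 = 53. total_sold = 45
  Event 7 (restock 20): 53 + 20 = 73
  Event 8 (sale 10): sell min(10,73)=10. stock: 73 - 10 = 63. total_sold = 55
  Event 9 (sale 15): sell min(15,63)=15. stock: 63 - 15 = 48. total_sold = 70
Final: stock = 48, total_sold = 70

Checking against threshold 6:
  After event 1: stock=63 > 6
  After event 2: stock=101 > 6
  After event 3: stock=88 > 6
  After event 4: stock=69 > 6
  After event 5: stock=66 > 6
  After event 6: stock=53 > 6
  After event 7: stock=73 > 6
  After event 8: stock=63 > 6
  After event 9: stock=48 > 6
Alert events: []. Count = 0

Answer: 0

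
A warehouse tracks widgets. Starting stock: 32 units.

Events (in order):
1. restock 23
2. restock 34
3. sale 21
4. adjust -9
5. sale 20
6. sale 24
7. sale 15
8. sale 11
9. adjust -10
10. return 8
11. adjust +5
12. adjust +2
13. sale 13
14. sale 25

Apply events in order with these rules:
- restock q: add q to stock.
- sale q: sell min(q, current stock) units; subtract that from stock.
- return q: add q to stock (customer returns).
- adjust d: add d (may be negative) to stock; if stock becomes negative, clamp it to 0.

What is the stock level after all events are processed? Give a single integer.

Processing events:
Start: stock = 32
  Event 1 (restock 23): 32 + 23 = 55
  Event 2 (restock 34): 55 + 34 = 89
  Event 3 (sale 21): sell min(21,89)=21. stock: 89 - 21 = 68. total_sold = 21
  Event 4 (adjust -9): 68 + -9 = 59
  Event 5 (sale 20): sell min(20,59)=20. stock: 59 - 20 = 39. total_sold = 41
  Event 6 (sale 24): sell min(24,39)=24. stock: 39 - 24 = 15. total_sold = 65
  Event 7 (sale 15): sell min(15,15)=15. stock: 15 - 15 = 0. total_sold = 80
  Event 8 (sale 11): sell min(11,0)=0. stock: 0 - 0 = 0. total_sold = 80
  Event 9 (adjust -10): 0 + -10 = 0 (clamped to 0)
  Event 10 (return 8): 0 + 8 = 8
  Event 11 (adjust +5): 8 + 5 = 13
  Event 12 (adjust +2): 13 + 2 = 15
  Event 13 (sale 13): sell min(13,15)=13. stock: 15 - 13 = 2. total_sold = 93
  Event 14 (sale 25): sell min(25,2)=2. stock: 2 - 2 = 0. total_sold = 95
Final: stock = 0, total_sold = 95

Answer: 0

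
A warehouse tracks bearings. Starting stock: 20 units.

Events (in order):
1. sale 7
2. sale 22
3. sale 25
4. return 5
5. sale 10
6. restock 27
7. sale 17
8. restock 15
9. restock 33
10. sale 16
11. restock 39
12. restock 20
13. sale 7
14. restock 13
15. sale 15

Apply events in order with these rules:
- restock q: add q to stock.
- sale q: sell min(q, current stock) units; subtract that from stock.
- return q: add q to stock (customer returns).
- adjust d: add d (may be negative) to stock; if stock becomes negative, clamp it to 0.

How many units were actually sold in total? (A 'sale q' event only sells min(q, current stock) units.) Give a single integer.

Answer: 80

Derivation:
Processing events:
Start: stock = 20
  Event 1 (sale 7): sell min(7,20)=7. stock: 20 - 7 = 13. total_sold = 7
  Event 2 (sale 22): sell min(22,13)=13. stock: 13 - 13 = 0. total_sold = 20
  Event 3 (sale 25): sell min(25,0)=0. stock: 0 - 0 = 0. total_sold = 20
  Event 4 (return 5): 0 + 5 = 5
  Event 5 (sale 10): sell min(10,5)=5. stock: 5 - 5 = 0. total_sold = 25
  Event 6 (restock 27): 0 + 27 = 27
  Event 7 (sale 17): sell min(17,27)=17. stock: 27 - 17 = 10. total_sold = 42
  Event 8 (restock 15): 10 + 15 = 25
  Event 9 (restock 33): 25 + 33 = 58
  Event 10 (sale 16): sell min(16,58)=16. stock: 58 - 16 = 42. total_sold = 58
  Event 11 (restock 39): 42 + 39 = 81
  Event 12 (restock 20): 81 + 20 = 101
  Event 13 (sale 7): sell min(7,101)=7. stock: 101 - 7 = 94. total_sold = 65
  Event 14 (restock 13): 94 + 13 = 107
  Event 15 (sale 15): sell min(15,107)=15. stock: 107 - 15 = 92. total_sold = 80
Final: stock = 92, total_sold = 80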